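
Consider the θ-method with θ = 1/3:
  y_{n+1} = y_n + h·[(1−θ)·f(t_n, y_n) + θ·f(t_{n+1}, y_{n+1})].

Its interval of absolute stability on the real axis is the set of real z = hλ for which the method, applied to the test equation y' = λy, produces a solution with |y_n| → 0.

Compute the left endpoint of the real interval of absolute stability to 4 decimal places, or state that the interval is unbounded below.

On y'=λy, z=hλ:
  y_{n+1} = y_n + z·[2/3·y_n + 1/3·y_{n+1}] ⇒ (1 − 1/3z)y_{n+1} = (1 + 2/3z)y_n
  ⇒ R(z) = (1 + 2/3z)/(1 − 1/3z).

Solve |R(x)|<1 on ℝ⁻.
x=-1.33: |R|=0.0785
R=−1: 1+2/3x = −1+1/3x ⇒ -1/3x=2 ⇒ x=2/(-1/3)=-6.0000
Confirm numerically:
  x=-5.829: |R|=0.98063 <1
  x=-5.701: |R|=0.96564 <1
  x=-5.170: |R|=0.89841 <1
  x=-3.881: |R|=0.69205 <1
  x=-6.586: |R|=1.06113 >1
  x=-6.366: |R|=1.03908 >1
  x=-6.199: |R|=1.02163 >1
Interval (-6.0000, 0).

left endpoint -6.0000.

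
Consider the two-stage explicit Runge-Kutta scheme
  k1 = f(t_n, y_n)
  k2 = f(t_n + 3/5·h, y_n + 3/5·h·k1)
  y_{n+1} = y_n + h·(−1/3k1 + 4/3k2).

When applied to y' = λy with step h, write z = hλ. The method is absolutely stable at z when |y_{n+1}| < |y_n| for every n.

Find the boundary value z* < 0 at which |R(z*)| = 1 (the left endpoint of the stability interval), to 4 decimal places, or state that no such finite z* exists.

left endpoint -1.2500.

On y'=λy, z=hλ:
  k1=λy_n ⇒ h·k1=z·y_n;  k2=λ(1+3/5z)y_n ⇒ h·k2=z(1+3/5z)y_n
  y_{n+1}/y_n = 1 − 1/3z + 4/3z(1+3/5z) = 1 + z + 4/5z²
  so R(z) = 1 + z + 4/5z².

Need |R(x)|<1, x<0.
x=-1.11: |R|=0.8757
R=1: x+4/5x²=0 ⇒ x=−5/4=-1.2500; min R=1−1/(4·4/5)=0.6875>−1
Confirm numerically:
  x=-1.165: |R|=0.92078 <1
  x=-1.074: |R|=0.84878 <1
  x=-0.724: |R|=0.69534 <1
  x=-0.652: |R|=0.68808 <1
  x=-1.690: |R|=1.59488 >1
  x=-1.673: |R|=1.56614 >1
  x=-1.625: |R|=1.48750 >1
Stable set (-1.2500, 0).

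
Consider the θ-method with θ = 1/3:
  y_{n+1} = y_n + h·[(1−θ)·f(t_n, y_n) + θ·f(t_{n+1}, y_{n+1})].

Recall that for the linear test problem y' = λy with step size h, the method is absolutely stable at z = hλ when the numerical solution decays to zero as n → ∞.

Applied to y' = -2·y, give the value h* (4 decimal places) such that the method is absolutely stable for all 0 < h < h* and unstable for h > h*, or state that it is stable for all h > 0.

(-6.0000,0); λ=-2 ⇒ h* = (6)/2 = 3.0000.

With y'=λy (z=hλ):
  y_{n+1} = y_n + z·[2/3·y_n + 1/3·y_{n+1}] ⇒ (1 − 1/3z)y_{n+1} = (1 + 2/3z)y_n
  Hence R(z) = (1 + 2/3z)/(1 − 1/3z).

Boundary: |R(x)|=1, x<0.
x=-0.39: |R|=0.6549
R=−1: 1+2/3x = −1+1/3x ⇒ -1/3x=2 ⇒ x=2/(-1/3)=-6.0000
Confirm numerically:
  x=-5.813: |R|=0.97878 <1
  x=-3.673: |R|=0.65128 <1
  x=-3.267: |R|=0.56391 <1
  x=-2.463: |R|=0.35255 <1
  x=-6.425: |R|=1.04509 >1
  x=-6.108: |R|=1.01186 >1
So |R|<1 on (-6.0000, 0).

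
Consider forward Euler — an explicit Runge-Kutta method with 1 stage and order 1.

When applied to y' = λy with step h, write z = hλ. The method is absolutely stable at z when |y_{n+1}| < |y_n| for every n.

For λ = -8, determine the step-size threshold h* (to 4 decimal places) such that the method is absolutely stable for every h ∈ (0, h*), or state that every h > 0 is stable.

With y'=λy (z=hλ):
  order 1, 1-stage ⇒ R(z)=1+z
  (e.g. R(-1.19)=-0.19000, |R|=0.19000)

Solve |R(x)|<1 on ℝ⁻.
x=-1.19: |R|=0.1900
|R(-1.51)|=0.5100 |R(-0.88)|=0.1200 |R(-0.62)|=0.3800
Bisect:
  x_lo=-2.4736 |R|=1.4736  x_hi=-0.0863 |R|=0.9137
  mid=-1.27994 |R|=0.27994 →hi
  mid=-1.87677 |R|=0.87677 →hi
  mid=-2.17518 |R|=1.17518 →lo
  mid=-2.02598 |R|=1.02598 →lo
  mid=-1.95137 |R|=0.95137 →hi
  mid=-1.98867 |R|=0.98867 →hi
  mid=-2.00732 |R|=1.00732 →lo
  mid=-1.99800 |R|=0.99800 →hi
  mid=-2.00266 |R|=1.00266 →lo
  ...
  [-2.00004,-1.99989] ⇒ x*=-2.0000
So |R|<1 on (-2.0000, 0).

(-2.0000,0); λ=-8 ⇒ h* = 0.2500.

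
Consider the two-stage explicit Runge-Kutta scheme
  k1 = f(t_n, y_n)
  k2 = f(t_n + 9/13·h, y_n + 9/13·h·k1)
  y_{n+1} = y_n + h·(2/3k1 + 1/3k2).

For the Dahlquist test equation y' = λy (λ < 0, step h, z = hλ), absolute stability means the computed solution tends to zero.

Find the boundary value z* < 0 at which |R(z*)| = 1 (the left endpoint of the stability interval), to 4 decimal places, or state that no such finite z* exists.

left endpoint -4.3333.

On y'=λy, z=hλ:
  k1=λy_n ⇒ h·k1=z·y_n;  k2=λ(1+9/13z)y_n ⇒ h·k2=z(1+9/13z)y_n
  y_{n+1}/y_n = 1 + 2/3z + 1/3z(1+9/13z) = 1 + z + 3/13z²
  R(z) = 1 + z + 3/13z².

Boundary: |R(x)|=1, x<0.
x=-1.59: |R|=0.0066
R=1: x+3/13x²=0 ⇒ x=−13/3=-4.3333; min R=1−1/(4·3/13)=-0.0833>−1
Confirm numerically:
  x=-3.808: |R|=0.53835 <1
  x=-2.820: |R|=0.01517 <1
  x=-2.447: |R|=0.06520 <1
  x=-2.194: |R|=0.08316 <1
  x=-4.873: |R|=1.60688 >1
  x=-4.856: |R|=1.58571 >1
  x=-4.369: |R|=1.03596 >1
Interval (-4.3333, 0).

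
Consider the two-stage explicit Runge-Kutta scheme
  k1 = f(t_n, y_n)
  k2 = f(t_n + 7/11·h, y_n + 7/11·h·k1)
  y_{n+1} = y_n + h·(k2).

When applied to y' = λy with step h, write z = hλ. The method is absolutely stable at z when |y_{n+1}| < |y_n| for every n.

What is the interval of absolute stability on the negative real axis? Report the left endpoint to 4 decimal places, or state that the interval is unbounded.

z∈(-1.5714,0).

Set f=λy, z=hλ:
  k1=λy_n ⇒ h·k1=z·y_n;  k2=λ(1+7/11z)y_n ⇒ h·k2=z(1+7/11z)y_n
  y_{n+1}/y_n = 1 + z(1+7/11z) = 1 + z + 7/11z²
  ⇒ R(z) = 1 + z + 7/11z².

Need |R(x)|<1, x<0.
x=-1.05: |R|=0.6516
R=1: x+7/11x²=0 ⇒ x=−11/7=-1.5714; min R=1−1/(4·7/11)=0.6071>−1
Confirm numerically:
  x=-1.491: |R|=0.92369 <1
  x=-1.402: |R|=0.84884 <1
  x=-1.120: |R|=0.67825 <1
  x=-0.817: |R|=0.60777 <1
  x=-1.986: |R|=1.52394 >1
  x=-1.718: |R|=1.16024 >1
  x=-1.621: |R|=1.05114 >1
Stable set (-1.5714, 0).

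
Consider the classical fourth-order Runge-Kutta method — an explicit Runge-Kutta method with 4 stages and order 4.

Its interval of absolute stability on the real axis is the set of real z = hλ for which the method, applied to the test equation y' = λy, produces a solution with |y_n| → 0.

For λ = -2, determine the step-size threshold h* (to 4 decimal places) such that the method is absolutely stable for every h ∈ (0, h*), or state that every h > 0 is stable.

(-2.7853,0); λ=-2 ⇒ h* = 1.3926.

On y'=λy, z=hλ:
  order 4, 4-stage ⇒ R(z)=1+z+z^2/2+z^3/6+z^4/24
  (e.g. R(-1.22)=0.31386, |R|=0.31386)

Find x<0 with |R(x)|<1.
x=-1.22: |R|=0.3139
|R(-1.77)|=0.2812 |R(-1.07)|=0.3529 |R(-0.6)|=0.5494
Bisect:
  x_lo=-3.5095 |R|=2.7654  x_hi=-0.2996 |R|=0.7411
  mid=-1.90456 |R|=0.30593 →hi
  mid=-2.70704 |R|=0.88828 →hi
  mid=-3.10827 |R|=1.60663 →lo
  mid=-2.90765 |R|=1.20071 →lo
  mid=-2.80734 |R|=1.03376 →lo
  mid=-2.75719 |R|=0.95845 →hi
  mid=-2.78227 |R|=0.99545 →hi
  ...
  [-2.78540,-2.78521] ⇒ x*=-2.7853
Stable set (-2.7853, 0).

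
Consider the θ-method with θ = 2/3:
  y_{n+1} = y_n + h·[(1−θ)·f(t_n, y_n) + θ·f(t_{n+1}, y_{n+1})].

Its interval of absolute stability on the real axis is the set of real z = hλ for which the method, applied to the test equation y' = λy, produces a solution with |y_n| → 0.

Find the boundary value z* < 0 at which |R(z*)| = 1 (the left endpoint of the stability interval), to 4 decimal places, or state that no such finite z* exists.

With y'=λy (z=hλ):
  y_{n+1} = y_n + z·[1/3·y_n + 2/3·y_{n+1}] ⇒ (1 − 2/3z)y_{n+1} = (1 + 1/3z)y_n
  ⇒ R(z) = (1 + 1/3z)/(1 − 2/3z).

Boundary: |R(x)|=1, x<0.
x=-1.24: |R|=0.3212
x=-2: |R|=0.1429
x=-10: |R|=0.3043
x=-100: |R|=0.4778
θ=2/3≥1/2 ⇒ |1+1/3x|<|1−2/3x| ∀x<0 ⇒ interval (−∞,0).

unbounded; (−∞, 0).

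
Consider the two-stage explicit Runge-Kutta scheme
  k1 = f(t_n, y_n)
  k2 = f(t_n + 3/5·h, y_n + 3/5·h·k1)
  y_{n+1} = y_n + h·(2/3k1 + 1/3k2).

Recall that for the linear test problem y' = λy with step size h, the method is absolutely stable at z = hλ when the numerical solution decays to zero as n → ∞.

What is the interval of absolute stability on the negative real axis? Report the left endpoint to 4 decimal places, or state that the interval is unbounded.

z∈(-5.0000,0).

Set f=λy, z=hλ:
  k1=λy_n ⇒ h·k1=z·y_n;  k2=λ(1+3/5z)y_n ⇒ h·k2=z(1+3/5z)y_n
  y_{n+1}/y_n = 1 + 2/3z + 1/3z(1+3/5z) = 1 + z + 1/5z²
  Hence R(z) = 1 + z + 1/5z².

Solve |R(x)|<1 on ℝ⁻.
x=-0.57: |R|=0.4950
R=1: x+1/5x²=0 ⇒ x=−5=-5.0000; min R=1−1/(4·1/5)=-0.2500>−1
Confirm numerically:
  x=-4.565: |R|=0.60285 <1
  x=-3.530: |R|=0.03782 <1
  x=-2.585: |R|=0.24855 <1
  x=-5.391: |R|=1.42158 >1
  x=-5.048: |R|=1.04846 >1
Stable set (-5.0000, 0).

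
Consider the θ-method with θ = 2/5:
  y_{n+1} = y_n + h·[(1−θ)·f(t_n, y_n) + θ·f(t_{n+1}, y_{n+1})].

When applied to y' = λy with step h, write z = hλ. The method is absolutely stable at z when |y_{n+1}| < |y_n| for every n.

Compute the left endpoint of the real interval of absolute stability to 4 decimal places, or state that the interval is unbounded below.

left endpoint -10.0000.

Test eqn y'=λy, z=hλ:
  y_{n+1} = y_n + z·[3/5·y_n + 2/5·y_{n+1}] ⇒ (1 − 2/5z)y_{n+1} = (1 + 3/5z)y_n
  Hence R(z) = (1 + 3/5z)/(1 − 2/5z).

Solve |R(x)|<1 on ℝ⁻.
x=-1.15: |R|=0.2123
R=−1: 1+3/5x = −1+2/5x ⇒ -1/5x=2 ⇒ x=2/(-1/5)=-10.0000
Confirm numerically:
  x=-8.186: |R|=0.91512 <1
  x=-6.831: |R|=0.83019 <1
  x=-5.577: |R|=0.72620 <1
  x=-10.589: |R|=1.02250 >1
  x=-10.208: |R|=1.00818 >1
  x=-10.049: |R|=1.00195 >1
So |R|<1 on (-10.0000, 0).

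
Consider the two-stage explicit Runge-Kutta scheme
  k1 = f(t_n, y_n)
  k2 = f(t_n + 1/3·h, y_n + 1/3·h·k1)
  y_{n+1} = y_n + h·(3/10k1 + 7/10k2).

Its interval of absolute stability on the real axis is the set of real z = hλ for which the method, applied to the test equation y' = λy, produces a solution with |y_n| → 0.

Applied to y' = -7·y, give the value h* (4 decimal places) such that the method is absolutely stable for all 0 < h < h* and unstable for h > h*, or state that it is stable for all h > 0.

(-4.2857,0); λ=-7 ⇒ h* = (30/7)/7 = 0.6122.

On y'=λy, z=hλ:
  k1=λy_n ⇒ h·k1=z·y_n;  k2=λ(1+1/3z)y_n ⇒ h·k2=z(1+1/3z)y_n
  y_{n+1}/y_n = 1 + 3/10z + 7/10z(1+1/3z) = 1 + z + 7/30z²
  Hence R(z) = 1 + z + 7/30z².

Boundary: |R(x)|=1, x<0.
x=-0.4: |R|=0.6373
R=1: x+7/30x²=0 ⇒ x=−30/7=-4.2857; min R=1−1/(4·7/30)=-0.0714>−1
Confirm numerically:
  x=-3.150: |R|=0.16525 <1
  x=-3.018: |R|=0.10728 <1
  x=-2.692: |R|=0.00107 <1
  x=-1.760: |R|=0.03723 <1
  x=-4.765: |R|=1.53289 >1
  x=-4.474: |R|=1.19656 >1
Stable set (-4.2857, 0).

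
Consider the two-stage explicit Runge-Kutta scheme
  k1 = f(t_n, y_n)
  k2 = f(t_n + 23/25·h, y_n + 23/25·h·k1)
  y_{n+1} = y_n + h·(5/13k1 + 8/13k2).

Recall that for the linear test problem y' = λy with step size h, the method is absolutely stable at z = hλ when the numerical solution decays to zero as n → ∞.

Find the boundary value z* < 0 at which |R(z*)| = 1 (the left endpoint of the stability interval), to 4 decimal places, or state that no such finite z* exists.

Test eqn y'=λy, z=hλ:
  k1=λy_n ⇒ h·k1=z·y_n;  k2=λ(1+23/25z)y_n ⇒ h·k2=z(1+23/25z)y_n
  y_{n+1}/y_n = 1 + 5/13z + 8/13z(1+23/25z) = 1 + z + 184/325z²
  ⇒ R(z) = 1 + z + 184/325z².

Need |R(x)|<1, x<0.
x=-0.55: |R|=0.6213
R=1: x+184/325x²=0 ⇒ x=−325/184=-1.7663; min R=1−1/(4·184/325)=0.5584>−1
Confirm numerically:
  x=-1.607: |R|=0.85506 <1
  x=-1.573: |R|=0.82785 <1
  x=-1.463: |R|=0.74878 <1
  x=-2.349: |R|=1.77492 >1
  x=-2.255: |R|=1.62391 >1
  x=-1.886: |R|=1.12781 >1
Interval (-1.7663, 0).

left endpoint -1.7663.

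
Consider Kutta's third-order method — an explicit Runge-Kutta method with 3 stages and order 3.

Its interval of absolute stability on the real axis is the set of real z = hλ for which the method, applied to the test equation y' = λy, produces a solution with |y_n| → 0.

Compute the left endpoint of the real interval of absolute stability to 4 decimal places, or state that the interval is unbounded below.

With y'=λy (z=hλ):
  order 3, 3-stage ⇒ R(z)=1+z+z^2/2+z^3/6
  (e.g. R(-1.36)=0.14556, |R|=0.14556)

Need |R(x)|<1, x<0.
x=-1.36: |R|=0.1456
|R(-1.59)|=0.0041 |R(-1.21)|=0.2268 |R(-0.96)|=0.3533
Bisect:
  x_lo=-2.9174 |R|=1.8002  x_hi=-0.3480 |R|=0.7055
  mid=-1.63271 |R|=0.02524 →hi
  mid=-2.27506 |R|=0.64969 →hi
  mid=-2.59623 |R|=1.14264 →lo
  mid=-2.43565 |R|=0.87765 →hi
  mid=-2.51594 |R|=1.00526 →lo
  mid=-2.47579 |R|=0.94027 →hi
  mid=-2.49587 |R|=0.97246 →hi
  mid=-2.50590 |R|=0.98879 →hi
  ...
  [-2.51280,-2.51265] ⇒ x*=-2.5127
Interval (-2.5127, 0).

left endpoint -2.5127.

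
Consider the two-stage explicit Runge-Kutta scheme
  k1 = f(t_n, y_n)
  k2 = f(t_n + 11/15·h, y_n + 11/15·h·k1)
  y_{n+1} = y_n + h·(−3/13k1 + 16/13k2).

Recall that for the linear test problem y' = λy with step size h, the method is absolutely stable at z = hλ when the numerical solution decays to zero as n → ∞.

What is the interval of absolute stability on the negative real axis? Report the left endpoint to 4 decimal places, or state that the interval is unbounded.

Test eqn y'=λy, z=hλ:
  k1=λy_n ⇒ h·k1=z·y_n;  k2=λ(1+11/15z)y_n ⇒ h·k2=z(1+11/15z)y_n
  y_{n+1}/y_n = 1 − 3/13z + 16/13z(1+11/15z) = 1 + z + 176/195z²
  ⇒ R(z) = 1 + z + 176/195z².

Find x<0 with |R(x)|<1.
x=-1.15: |R|=1.0436
R=1: x+176/195x²=0 ⇒ x=−195/176=-1.1080; min R=1−1/(4·176/195)=0.7230>−1
Confirm numerically:
  x=-0.816: |R|=0.78498 <1
  x=-0.706: |R|=0.74387 <1
  x=-0.681: |R|=0.73757 <1
  x=-1.660: |R|=1.82711 >1
  x=-1.485: |R|=1.50536 >1
  x=-1.232: |R|=1.13793 >1
Stable set (-1.1080, 0).

z∈(-1.1080,0).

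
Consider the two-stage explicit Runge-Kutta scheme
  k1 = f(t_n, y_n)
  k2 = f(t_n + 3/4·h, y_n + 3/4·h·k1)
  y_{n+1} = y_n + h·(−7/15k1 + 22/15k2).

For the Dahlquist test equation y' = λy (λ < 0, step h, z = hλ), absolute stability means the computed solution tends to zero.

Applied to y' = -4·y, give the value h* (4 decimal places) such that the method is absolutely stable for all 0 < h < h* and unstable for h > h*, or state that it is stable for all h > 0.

(-0.9091,0); λ=-4 ⇒ h* = (10/11)/4 = 0.2273.

On y'=λy, z=hλ:
  k1=λy_n ⇒ h·k1=z·y_n;  k2=λ(1+3/4z)y_n ⇒ h·k2=z(1+3/4z)y_n
  y_{n+1}/y_n = 1 − 7/15z + 22/15z(1+3/4z) = 1 + z + 11/10z²
  R(z) = 1 + z + 11/10z².

Find x<0 with |R(x)|<1.
x=-1.37: |R|=1.6946
R=1: x+11/10x²=0 ⇒ x=−10/11=-0.9091; min R=1−1/(4·11/10)=0.7727>−1
Confirm numerically:
  x=-0.807: |R|=0.90937 <1
  x=-0.672: |R|=0.82474 <1
  x=-0.467: |R|=0.77290 <1
  x=-0.408: |R|=0.77511 <1
  x=-1.425: |R|=1.80869 >1
  x=-1.004: |R|=1.10482 >1
Interval (-0.9091, 0).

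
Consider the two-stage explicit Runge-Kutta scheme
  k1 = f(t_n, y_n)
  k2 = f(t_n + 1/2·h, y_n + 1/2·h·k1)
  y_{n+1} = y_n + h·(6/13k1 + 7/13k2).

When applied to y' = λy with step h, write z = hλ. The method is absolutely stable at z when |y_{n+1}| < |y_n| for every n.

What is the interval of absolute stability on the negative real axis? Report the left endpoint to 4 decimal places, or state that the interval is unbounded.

(-3.7143, 0).

On y'=λy, z=hλ:
  k1=λy_n ⇒ h·k1=z·y_n;  k2=λ(1+1/2z)y_n ⇒ h·k2=z(1+1/2z)y_n
  y_{n+1}/y_n = 1 + 6/13z + 7/13z(1+1/2z) = 1 + z + 7/26z²
  Hence R(z) = 1 + z + 7/26z².

Find x<0 with |R(x)|<1.
x=-1.18: |R|=0.1949
R=1: x+7/26x²=0 ⇒ x=−26/7=-3.7143; min R=1−1/(4·7/26)=0.0714>−1
Confirm numerically:
  x=-3.379: |R|=0.69498 <1
  x=-3.252: |R|=0.59525 <1
  x=-1.885: |R|=0.07164 <1
  x=-1.581: |R|=0.09196 <1
  x=-4.311: |R|=1.69258 >1
  x=-3.901: |R|=1.19610 >1
Stable set (-3.7143, 0).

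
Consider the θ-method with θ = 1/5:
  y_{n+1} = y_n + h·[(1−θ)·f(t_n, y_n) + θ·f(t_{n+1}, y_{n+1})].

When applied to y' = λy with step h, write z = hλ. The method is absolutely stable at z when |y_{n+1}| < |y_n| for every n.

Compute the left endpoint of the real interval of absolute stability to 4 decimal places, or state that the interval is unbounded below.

z* = -3.3333.

Set f=λy, z=hλ:
  y_{n+1} = y_n + z·[4/5·y_n + 1/5·y_{n+1}] ⇒ (1 − 1/5z)y_{n+1} = (1 + 4/5z)y_n
  R(z) = (1 + 4/5z)/(1 − 1/5z).

Boundary: |R(x)|=1, x<0.
x=-1.41: |R|=0.0998
R=−1: 1+4/5x = −1+1/5x ⇒ -3/5x=2 ⇒ x=2/(-3/5)=-3.3333
Confirm numerically:
  x=-3.259: |R|=0.97300 <1
  x=-2.819: |R|=0.80266 <1
  x=-1.919: |R|=0.38676 <1
  x=-1.424: |R|=0.10834 <1
  x=-3.712: |R|=1.13039 >1
  x=-3.625: |R|=1.10145 >1
Interval (-3.3333, 0).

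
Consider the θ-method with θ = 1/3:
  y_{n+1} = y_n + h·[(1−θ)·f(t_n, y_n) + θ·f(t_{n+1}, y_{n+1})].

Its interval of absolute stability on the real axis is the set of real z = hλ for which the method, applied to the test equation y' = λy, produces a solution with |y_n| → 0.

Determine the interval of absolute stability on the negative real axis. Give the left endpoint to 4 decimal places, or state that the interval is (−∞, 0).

(-6.0000, 0).

On y'=λy, z=hλ:
  y_{n+1} = y_n + z·[2/3·y_n + 1/3·y_{n+1}] ⇒ (1 − 1/3z)y_{n+1} = (1 + 2/3z)y_n
  Hence R(z) = (1 + 2/3z)/(1 − 1/3z).

Boundary: |R(x)|=1, x<0.
x=-0.71: |R|=0.4259
R=−1: 1+2/3x = −1+1/3x ⇒ -1/3x=2 ⇒ x=2/(-1/3)=-6.0000
Confirm numerically:
  x=-5.649: |R|=0.95942 <1
  x=-4.381: |R|=0.78065 <1
  x=-3.546: |R|=0.62511 <1
  x=-6.510: |R|=1.05363 >1
  x=-6.266: |R|=1.02871 >1
So |R|<1 on (-6.0000, 0).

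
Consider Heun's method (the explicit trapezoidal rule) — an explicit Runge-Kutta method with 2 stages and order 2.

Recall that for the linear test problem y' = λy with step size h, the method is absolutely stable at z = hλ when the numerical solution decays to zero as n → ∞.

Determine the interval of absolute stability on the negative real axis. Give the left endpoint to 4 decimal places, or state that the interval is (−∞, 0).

z∈(-2.0000,0).

With y'=λy (z=hλ):
  order 2, 2-stage ⇒ R(z)=1+z+z^2/2
  (e.g. R(-1.27)=0.53645, |R|=0.53645)

Find x<0 with |R(x)|<1.
x=-1.27: |R|=0.5364
|R(-1.53)|=0.6404 |R(-1.22)|=0.5242 |R(-0.62)|=0.5722
Bisect:
  x_lo=-2.8997 |R|=2.3044  x_hi=-0.2443 |R|=0.7856
  mid=-1.57197 |R|=0.66357 →hi
  mid=-2.23582 |R|=1.26362 →lo
  mid=-1.90389 |R|=0.90851 →hi
  mid=-2.06985 |R|=1.07229 →lo
  mid=-1.98687 |R|=0.98696 →hi
  mid=-2.02836 |R|=1.02877 →lo
  mid=-2.00762 |R|=1.00765 →lo
  ...
  [-2.00000,-1.99984] ⇒ x*=-2.0000
Stable set (-2.0000, 0).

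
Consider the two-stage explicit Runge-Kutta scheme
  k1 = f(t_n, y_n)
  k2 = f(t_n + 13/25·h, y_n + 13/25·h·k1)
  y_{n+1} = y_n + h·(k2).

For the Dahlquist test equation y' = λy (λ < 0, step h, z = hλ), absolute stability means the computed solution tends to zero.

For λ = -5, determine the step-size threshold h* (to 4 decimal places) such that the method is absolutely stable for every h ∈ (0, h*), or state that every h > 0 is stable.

(-1.9231,0); λ=-5 ⇒ h* = (25/13)/5 = 0.3846.

With y'=λy (z=hλ):
  k1=λy_n ⇒ h·k1=z·y_n;  k2=λ(1+13/25z)y_n ⇒ h·k2=z(1+13/25z)y_n
  y_{n+1}/y_n = 1 + z(1+13/25z) = 1 + z + 13/25z²
  Hence R(z) = 1 + z + 13/25z².

Find x<0 with |R(x)|<1.
x=-0.33: |R|=0.7266
R=1: x+13/25x²=0 ⇒ x=−25/13=-1.9231; min R=1−1/(4·13/25)=0.5192>−1
Confirm numerically:
  x=-1.605: |R|=0.73453 <1
  x=-1.552: |R|=0.70053 <1
  x=-1.132: |R|=0.53434 <1
  x=-0.842: |R|=0.52666 <1
  x=-2.354: |R|=1.52748 >1
  x=-2.215: |R|=1.33624 >1
  x=-2.085: |R|=1.17556 >1
So |R|<1 on (-1.9231, 0).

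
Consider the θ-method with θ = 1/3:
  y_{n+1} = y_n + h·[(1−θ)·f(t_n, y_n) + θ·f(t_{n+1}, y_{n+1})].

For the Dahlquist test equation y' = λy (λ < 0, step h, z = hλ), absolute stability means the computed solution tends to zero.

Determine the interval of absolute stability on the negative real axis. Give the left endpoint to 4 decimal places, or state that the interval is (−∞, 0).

(-6.0000, 0).

Test eqn y'=λy, z=hλ:
  y_{n+1} = y_n + z·[2/3·y_n + 1/3·y_{n+1}] ⇒ (1 − 1/3z)y_{n+1} = (1 + 2/3z)y_n
  so R(z) = (1 + 2/3z)/(1 − 1/3z).

Solve |R(x)|<1 on ℝ⁻.
x=-1.45: |R|=0.0225
R=−1: 1+2/3x = −1+1/3x ⇒ -1/3x=2 ⇒ x=2/(-1/3)=-6.0000
Confirm numerically:
  x=-3.891: |R|=0.69395 <1
  x=-3.806: |R|=0.67764 <1
  x=-3.145: |R|=0.53539 <1
  x=-2.691: |R|=0.41856 <1
  x=-6.257: |R|=1.02776 >1
  x=-6.193: |R|=1.02099 >1
  x=-6.023: |R|=1.00255 >1
Interval (-6.0000, 0).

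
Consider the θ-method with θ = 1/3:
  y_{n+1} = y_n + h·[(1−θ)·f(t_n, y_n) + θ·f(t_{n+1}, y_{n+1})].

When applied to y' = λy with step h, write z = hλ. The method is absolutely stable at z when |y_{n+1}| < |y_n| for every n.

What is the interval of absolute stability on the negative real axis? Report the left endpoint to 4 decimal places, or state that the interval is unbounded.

z∈(-6.0000,0).

On y'=λy, z=hλ:
  y_{n+1} = y_n + z·[2/3·y_n + 1/3·y_{n+1}] ⇒ (1 − 1/3z)y_{n+1} = (1 + 2/3z)y_n
  Hence R(z) = (1 + 2/3z)/(1 − 1/3z).

Need |R(x)|<1, x<0.
x=-0.52: |R|=0.5568
R=−1: 1+2/3x = −1+1/3x ⇒ -1/3x=2 ⇒ x=2/(-1/3)=-6.0000
Confirm numerically:
  x=-3.886: |R|=0.69300 <1
  x=-3.827: |R|=0.68170 <1
  x=-3.169: |R|=0.54109 <1
  x=-2.491: |R|=0.36095 <1
  x=-6.592: |R|=1.06172 >1
  x=-6.143: |R|=1.01564 >1
  x=-6.038: |R|=1.00420 >1
Interval (-6.0000, 0).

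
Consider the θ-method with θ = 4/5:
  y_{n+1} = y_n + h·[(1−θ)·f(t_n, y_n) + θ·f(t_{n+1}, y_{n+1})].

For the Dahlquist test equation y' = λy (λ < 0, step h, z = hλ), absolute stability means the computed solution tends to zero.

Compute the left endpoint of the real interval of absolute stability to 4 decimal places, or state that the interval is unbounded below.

On y'=λy, z=hλ:
  y_{n+1} = y_n + z·[1/5·y_n + 4/5·y_{n+1}] ⇒ (1 − 4/5z)y_{n+1} = (1 + 1/5z)y_n
  so R(z) = (1 + 1/5z)/(1 − 4/5z).

Solve |R(x)|<1 on ℝ⁻.
x=-1.22: |R|=0.3826
x=-2: |R|=0.2308
x=-10: |R|=0.1111
x=-100: |R|=0.2346
θ=4/5≥1/2 ⇒ |1+1/5x|<|1−4/5x| ∀x<0 ⇒ stable on all of ℝ⁻.

(−∞, 0) — no finite endpoint.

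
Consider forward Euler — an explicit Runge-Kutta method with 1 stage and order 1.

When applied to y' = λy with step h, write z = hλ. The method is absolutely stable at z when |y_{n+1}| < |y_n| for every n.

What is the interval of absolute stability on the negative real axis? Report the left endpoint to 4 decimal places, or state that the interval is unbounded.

On y'=λy, z=hλ:
  order 1, 1-stage ⇒ R(z)=1+z
  (e.g. R(-1.26)=-0.26000, |R|=0.26000)

Solve |R(x)|<1 on ℝ⁻.
x=-1.26: |R|=0.2600
|R(-1.97)|=0.9700 |R(-1.01)|=0.0100 |R(-0.73)|=0.2700
Bisect:
  x_lo=-2.4170 |R|=1.4170  x_hi=-0.2518 |R|=0.7482
  mid=-1.33440 |R|=0.33440 →hi
  mid=-1.87569 |R|=0.87569 →hi
  mid=-2.14633 |R|=1.14633 →lo
  mid=-2.01101 |R|=1.01101 →lo
  mid=-1.94335 |R|=0.94335 →hi
  mid=-1.97718 |R|=0.97718 →hi
  mid=-1.99409 |R|=0.99409 →hi
  mid=-2.00255 |R|=1.00255 →lo
  mid=-1.99832 |R|=0.99832 →hi
  ...
  [-2.00004,-1.99991] ⇒ x*=-2.0000
So |R|<1 on (-2.0000, 0).

z∈(-2.0000,0).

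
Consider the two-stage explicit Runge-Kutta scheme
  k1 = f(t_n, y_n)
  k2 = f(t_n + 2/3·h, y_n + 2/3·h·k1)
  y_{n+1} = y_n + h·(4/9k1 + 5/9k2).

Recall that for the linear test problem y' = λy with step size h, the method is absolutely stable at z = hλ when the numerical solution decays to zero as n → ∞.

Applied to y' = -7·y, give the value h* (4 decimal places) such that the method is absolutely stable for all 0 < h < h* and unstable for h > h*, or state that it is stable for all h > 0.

On y'=λy, z=hλ:
  k1=λy_n ⇒ h·k1=z·y_n;  k2=λ(1+2/3z)y_n ⇒ h·k2=z(1+2/3z)y_n
  y_{n+1}/y_n = 1 + 4/9z + 5/9z(1+2/3z) = 1 + z + 10/27z²
  so R(z) = 1 + z + 10/27z².

Solve |R(x)|<1 on ℝ⁻.
x=-0.91: |R|=0.3967
R=1: x+10/27x²=0 ⇒ x=−27/10=-2.7000; min R=1−1/(4·10/27)=0.3250>−1
Confirm numerically:
  x=-2.447: |R|=0.77071 <1
  x=-2.095: |R|=0.53056 <1
  x=-2.061: |R|=0.51223 <1
  x=-1.217: |R|=0.33155 <1
  x=-3.285: |R|=1.71175 >1
  x=-2.886: |R|=1.19881 >1
Stable set (-2.7000, 0).

(-2.7000,0); λ=-7 ⇒ h* = (27/10)/7 = 0.3857.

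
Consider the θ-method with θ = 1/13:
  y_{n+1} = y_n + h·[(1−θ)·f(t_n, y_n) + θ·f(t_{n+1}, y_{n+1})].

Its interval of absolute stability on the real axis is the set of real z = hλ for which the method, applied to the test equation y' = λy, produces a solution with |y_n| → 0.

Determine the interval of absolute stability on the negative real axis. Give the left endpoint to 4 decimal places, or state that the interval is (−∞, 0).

Test eqn y'=λy, z=hλ:
  y_{n+1} = y_n + z·[12/13·y_n + 1/13·y_{n+1}] ⇒ (1 − 1/13z)y_{n+1} = (1 + 12/13z)y_n
  ⇒ R(z) = (1 + 12/13z)/(1 − 1/13z).

Boundary: |R(x)|=1, x<0.
x=-1.4: |R|=0.2639
R=−1: 1+12/13x = −1+1/13x ⇒ -11/13x=2 ⇒ x=2/(-11/13)=-2.3636
Confirm numerically:
  x=-1.900: |R|=0.65772 <1
  x=-1.382: |R|=0.24920 <1
  x=-1.138: |R|=0.04640 <1
  x=-1.056: |R|=0.02334 <1
  x=-2.519: |R|=1.11012 >1
  x=-2.500: |R|=1.09677 >1
  x=-2.459: |R|=1.06786 >1
So |R|<1 on (-2.3636, 0).

(-2.3636, 0).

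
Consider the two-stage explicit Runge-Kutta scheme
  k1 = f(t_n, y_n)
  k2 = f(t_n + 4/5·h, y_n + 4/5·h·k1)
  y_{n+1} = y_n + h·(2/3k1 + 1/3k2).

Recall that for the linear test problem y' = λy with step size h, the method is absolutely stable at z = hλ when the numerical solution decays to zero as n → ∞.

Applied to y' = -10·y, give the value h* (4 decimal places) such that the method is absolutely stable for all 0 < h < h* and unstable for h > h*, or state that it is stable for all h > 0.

(-3.7500,0); λ=-10 ⇒ h* = (15/4)/10 = 0.3750.

With y'=λy (z=hλ):
  k1=λy_n ⇒ h·k1=z·y_n;  k2=λ(1+4/5z)y_n ⇒ h·k2=z(1+4/5z)y_n
  y_{n+1}/y_n = 1 + 2/3z + 1/3z(1+4/5z) = 1 + z + 4/15z²
  so R(z) = 1 + z + 4/15z².

Solve |R(x)|<1 on ℝ⁻.
x=-0.34: |R|=0.6908
R=1: x+4/15x²=0 ⇒ x=−15/4=-3.7500; min R=1−1/(4·4/15)=0.0625>−1
Confirm numerically:
  x=-3.464: |R|=0.73581 <1
  x=-3.196: |R|=0.52784 <1
  x=-1.792: |R|=0.06434 <1
  x=-4.203: |R|=1.50772 >1
  x=-3.821: |R|=1.07234 >1
Stable set (-3.7500, 0).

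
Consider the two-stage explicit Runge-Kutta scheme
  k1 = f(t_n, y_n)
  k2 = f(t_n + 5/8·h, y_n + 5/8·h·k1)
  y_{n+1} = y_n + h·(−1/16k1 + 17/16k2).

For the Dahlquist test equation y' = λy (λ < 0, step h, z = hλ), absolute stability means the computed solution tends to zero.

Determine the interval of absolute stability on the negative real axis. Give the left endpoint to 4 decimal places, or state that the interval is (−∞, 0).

z∈(-1.5059,0).

With y'=λy (z=hλ):
  k1=λy_n ⇒ h·k1=z·y_n;  k2=λ(1+5/8z)y_n ⇒ h·k2=z(1+5/8z)y_n
  y_{n+1}/y_n = 1 − 1/16z + 17/16z(1+5/8z) = 1 + z + 85/128z²
  so R(z) = 1 + z + 85/128z².

Solve |R(x)|<1 on ℝ⁻.
x=-1.01: |R|=0.6674
R=1: x+85/128x²=0 ⇒ x=−128/85=-1.5059; min R=1−1/(4·85/128)=0.6235>−1
Confirm numerically:
  x=-1.484: |R|=0.97844 <1
  x=-1.251: |R|=0.78826 <1
  x=-1.126: |R|=0.71595 <1
  x=-1.978: |R|=1.62013 >1
  x=-1.809: |R|=1.36413 >1
  x=-1.572: |R|=1.06902 >1
Stable set (-1.5059, 0).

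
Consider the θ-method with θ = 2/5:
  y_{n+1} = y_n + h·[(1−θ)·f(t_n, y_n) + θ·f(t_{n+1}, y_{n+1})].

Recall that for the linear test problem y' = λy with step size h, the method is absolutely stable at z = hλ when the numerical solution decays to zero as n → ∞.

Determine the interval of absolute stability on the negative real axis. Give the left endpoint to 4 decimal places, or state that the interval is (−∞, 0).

z∈(-10.0000,0).

With y'=λy (z=hλ):
  y_{n+1} = y_n + z·[3/5·y_n + 2/5·y_{n+1}] ⇒ (1 − 2/5z)y_{n+1} = (1 + 3/5z)y_n
  Hence R(z) = (1 + 3/5z)/(1 − 2/5z).

Find x<0 with |R(x)|<1.
x=-0.35: |R|=0.6930
R=−1: 1+3/5x = −1+2/5x ⇒ -1/5x=2 ⇒ x=2/(-1/5)=-10.0000
Confirm numerically:
  x=-9.941: |R|=0.99763 <1
  x=-9.781: |R|=0.99108 <1
  x=-8.113: |R|=0.91110 <1
  x=-5.825: |R|=0.74925 <1
  x=-10.524: |R|=1.02012 >1
  x=-10.347: |R|=1.01351 >1
  x=-10.213: |R|=1.00838 >1
Stable set (-10.0000, 0).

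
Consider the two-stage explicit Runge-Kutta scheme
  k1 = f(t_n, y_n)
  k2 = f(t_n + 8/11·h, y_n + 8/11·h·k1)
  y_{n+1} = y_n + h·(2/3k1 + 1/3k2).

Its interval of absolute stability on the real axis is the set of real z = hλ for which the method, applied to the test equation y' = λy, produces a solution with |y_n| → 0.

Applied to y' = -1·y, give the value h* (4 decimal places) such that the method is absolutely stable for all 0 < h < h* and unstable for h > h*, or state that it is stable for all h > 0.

Test eqn y'=λy, z=hλ:
  k1=λy_n ⇒ h·k1=z·y_n;  k2=λ(1+8/11z)y_n ⇒ h·k2=z(1+8/11z)y_n
  y_{n+1}/y_n = 1 + 2/3z + 1/3z(1+8/11z) = 1 + z + 8/33z²
  R(z) = 1 + z + 8/33z².

Find x<0 with |R(x)|<1.
x=-0.77: |R|=0.3737
R=1: x+8/33x²=0 ⇒ x=−33/8=-4.1250; min R=1−1/(4·8/33)=-0.0312>−1
Confirm numerically:
  x=-3.800: |R|=0.70061 <1
  x=-3.522: |R|=0.48515 <1
  x=-2.646: |R|=0.05129 <1
  x=-4.601: |R|=1.53093 >1
  x=-4.531: |R|=1.44596 >1
  x=-4.429: |R|=1.32640 >1
So |R|<1 on (-4.1250, 0).

(-4.1250,0); λ=-1 ⇒ h* = (33/8)/1 = 4.1250.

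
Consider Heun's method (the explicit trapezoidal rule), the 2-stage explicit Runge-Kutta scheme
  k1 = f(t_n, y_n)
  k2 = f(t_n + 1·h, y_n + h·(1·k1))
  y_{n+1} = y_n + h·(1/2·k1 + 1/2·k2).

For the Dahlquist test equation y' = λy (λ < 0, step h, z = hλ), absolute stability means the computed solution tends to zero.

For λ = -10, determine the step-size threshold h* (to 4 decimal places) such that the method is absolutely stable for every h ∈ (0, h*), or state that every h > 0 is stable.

On y'=λy, z=hλ:
  order 2, 2-stage ⇒ R(z)=1+z+z^2/2
  (e.g. R(-0.48)=0.63520, |R|=0.63520)

Solve |R(x)|<1 on ℝ⁻.
x=-0.48: |R|=0.6352
|R(-1.34)|=0.5578 |R(-1.01)|=0.5000 |R(-0.51)|=0.6200
Bisect:
  x_lo=-2.4818 |R|=1.5978  x_hi=-0.2621 |R|=0.7723
  mid=-1.37193 |R|=0.56916 →hi
  mid=-1.92685 |R|=0.92952 →hi
  mid=-2.20431 |R|=1.22518 →lo
  mid=-2.06558 |R|=1.06773 →lo
  mid=-1.99621 |R|=0.99622 →hi
  mid=-2.03090 |R|=1.03137 →lo
  mid=-2.01356 |R|=1.01365 →lo
  mid=-2.00488 |R|=1.00490 →lo
  mid=-2.00055 |R|=1.00055 →lo
  mid=-1.99838 |R|=0.99838 →hi
  ...
  [-2.00001,-1.99987] ⇒ x*=-2.0000
Interval (-2.0000, 0).

(-2.0000,0); λ=-10 ⇒ h* = 0.2000.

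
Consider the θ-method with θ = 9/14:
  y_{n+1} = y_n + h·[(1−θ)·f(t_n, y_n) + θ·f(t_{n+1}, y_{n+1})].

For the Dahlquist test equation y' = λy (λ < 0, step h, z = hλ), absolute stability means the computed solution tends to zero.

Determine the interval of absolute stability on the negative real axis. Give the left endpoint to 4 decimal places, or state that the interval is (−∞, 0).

unbounded; (−∞, 0).

On y'=λy, z=hλ:
  y_{n+1} = y_n + z·[5/14·y_n + 9/14·y_{n+1}] ⇒ (1 − 9/14z)y_{n+1} = (1 + 5/14z)y_n
  so R(z) = (1 + 5/14z)/(1 − 9/14z).

Need |R(x)|<1, x<0.
x=-1.19: |R|=0.3258
x=-2: |R|=0.1250
x=-10: |R|=0.3462
x=-100: |R|=0.5317
θ=9/14≥1/2 ⇒ |1+5/14x|<|1−9/14x| ∀x<0 ⇒ stable on all of ℝ⁻.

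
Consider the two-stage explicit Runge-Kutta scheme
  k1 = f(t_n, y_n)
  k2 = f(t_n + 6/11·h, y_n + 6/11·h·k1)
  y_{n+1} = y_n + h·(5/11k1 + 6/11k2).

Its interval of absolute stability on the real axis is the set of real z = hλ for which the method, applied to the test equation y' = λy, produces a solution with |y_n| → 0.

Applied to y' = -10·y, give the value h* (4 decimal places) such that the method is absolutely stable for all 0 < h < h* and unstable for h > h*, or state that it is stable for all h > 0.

With y'=λy (z=hλ):
  k1=λy_n ⇒ h·k1=z·y_n;  k2=λ(1+6/11z)y_n ⇒ h·k2=z(1+6/11z)y_n
  y_{n+1}/y_n = 1 + 5/11z + 6/11z(1+6/11z) = 1 + z + 36/121z²
  so R(z) = 1 + z + 36/121z².

Boundary: |R(x)|=1, x<0.
x=-1.22: |R|=0.2228
R=1: x+36/121x²=0 ⇒ x=−121/36=-3.3611; min R=1−1/(4·36/121)=0.1597>−1
Confirm numerically:
  x=-3.285: |R|=0.92561 <1
  x=-2.775: |R|=0.51610 <1
  x=-2.457: |R|=0.33909 <1
  x=-1.494: |R|=0.17008 <1
  x=-3.771: |R|=1.45988 >1
  x=-3.695: |R|=1.36706 >1
So |R|<1 on (-3.3611, 0).

(-3.3611,0); λ=-10 ⇒ h* = (121/36)/10 = 0.3361.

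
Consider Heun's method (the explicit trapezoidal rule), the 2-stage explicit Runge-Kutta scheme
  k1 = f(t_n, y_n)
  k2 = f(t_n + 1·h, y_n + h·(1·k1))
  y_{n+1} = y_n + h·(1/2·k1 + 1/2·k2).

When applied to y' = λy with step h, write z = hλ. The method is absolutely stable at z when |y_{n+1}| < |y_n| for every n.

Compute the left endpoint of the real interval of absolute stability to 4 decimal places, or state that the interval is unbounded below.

Test eqn y'=λy, z=hλ:
  order 2, 2-stage ⇒ R(z)=1+z+z^2/2
  (e.g. R(-0.4)=0.68000, |R|=0.68000)

Boundary: |R(x)|=1, x<0.
x=-0.4: |R|=0.6800
|R(-1.99)|=0.9900 |R(-1.28)|=0.5392
Bisect:
  x_lo=-2.7304 |R|=1.9971  x_hi=-0.3739 |R|=0.6960
  mid=-1.55212 |R|=0.65242 →hi
  mid=-2.14124 |R|=1.15121 →lo
  mid=-1.84668 |R|=0.85843 →hi
  mid=-1.99396 |R|=0.99397 →hi
  mid=-2.06760 |R|=1.06988 →lo
  mid=-2.03078 |R|=1.03125 →lo
  mid=-2.01237 |R|=1.01244 →lo
  mid=-2.00316 |R|=1.00317 →lo
  ...
  [-2.00014,-2.00000] ⇒ x*=-2.0000
Interval (-2.0000, 0).

z* = -2.0000.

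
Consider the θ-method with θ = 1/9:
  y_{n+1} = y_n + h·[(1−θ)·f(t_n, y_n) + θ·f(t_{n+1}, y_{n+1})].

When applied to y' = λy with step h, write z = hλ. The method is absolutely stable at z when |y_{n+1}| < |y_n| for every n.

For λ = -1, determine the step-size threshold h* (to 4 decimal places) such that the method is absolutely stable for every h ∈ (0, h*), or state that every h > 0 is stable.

Set f=λy, z=hλ:
  y_{n+1} = y_n + z·[8/9·y_n + 1/9·y_{n+1}] ⇒ (1 − 1/9z)y_{n+1} = (1 + 8/9z)y_n
  so R(z) = (1 + 8/9z)/(1 − 1/9z).

Boundary: |R(x)|=1, x<0.
x=-1.63: |R|=0.3801
R=−1: 1+8/9x = −1+1/9x ⇒ -7/9x=2 ⇒ x=2/(-7/9)=-2.5714
Confirm numerically:
  x=-2.489: |R|=0.94978 <1
  x=-1.608: |R|=0.36425 <1
  x=-1.356: |R|=0.17845 <1
  x=-3.041: |R|=1.27298 >1
  x=-3.023: |R|=1.26291 >1
  x=-2.884: |R|=1.18411 >1
Interval (-2.5714, 0).

(-2.5714,0); λ=-1 ⇒ h* = (18/7)/1 = 2.5714.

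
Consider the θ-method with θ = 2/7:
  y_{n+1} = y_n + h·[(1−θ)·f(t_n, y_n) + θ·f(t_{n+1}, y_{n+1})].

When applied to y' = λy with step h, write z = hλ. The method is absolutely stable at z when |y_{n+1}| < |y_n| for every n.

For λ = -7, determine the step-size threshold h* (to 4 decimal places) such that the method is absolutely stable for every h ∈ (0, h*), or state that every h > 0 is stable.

(-4.6667,0); λ=-7 ⇒ h* = (14/3)/7 = 0.6667.

With y'=λy (z=hλ):
  y_{n+1} = y_n + z·[5/7·y_n + 2/7·y_{n+1}] ⇒ (1 − 2/7z)y_{n+1} = (1 + 5/7z)y_n
  R(z) = (1 + 5/7z)/(1 − 2/7z).

Boundary: |R(x)|=1, x<0.
x=-0.77: |R|=0.3689
R=−1: 1+5/7x = −1+2/7x ⇒ -3/7x=2 ⇒ x=2/(-3/7)=-4.6667
Confirm numerically:
  x=-4.265: |R|=0.92241 <1
  x=-3.789: |R|=0.81939 <1
  x=-2.633: |R|=0.50261 <1
  x=-2.062: |R|=0.29755 <1
  x=-4.745: |R|=1.01425 >1
  x=-4.700: |R|=1.00610 >1
Interval (-4.6667, 0).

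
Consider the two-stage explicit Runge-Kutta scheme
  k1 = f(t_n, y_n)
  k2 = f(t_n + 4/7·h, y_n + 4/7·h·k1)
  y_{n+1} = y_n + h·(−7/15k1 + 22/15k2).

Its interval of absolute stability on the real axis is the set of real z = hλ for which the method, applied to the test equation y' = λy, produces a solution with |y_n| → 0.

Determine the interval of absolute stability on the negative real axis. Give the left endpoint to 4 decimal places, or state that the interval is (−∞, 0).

z∈(-1.1932,0).

Set f=λy, z=hλ:
  k1=λy_n ⇒ h·k1=z·y_n;  k2=λ(1+4/7z)y_n ⇒ h·k2=z(1+4/7z)y_n
  y_{n+1}/y_n = 1 − 7/15z + 22/15z(1+4/7z) = 1 + z + 88/105z²
  ⇒ R(z) = 1 + z + 88/105z².

Boundary: |R(x)|=1, x<0.
x=-1.58: |R|=1.5122
R=1: x+88/105x²=0 ⇒ x=−105/88=-1.1932; min R=1−1/(4·88/105)=0.7017>−1
Confirm numerically:
  x=-1.060: |R|=0.88168 <1
  x=-0.698: |R|=0.71032 <1
  x=-0.482: |R|=0.71271 <1
  x=-1.543: |R|=1.45238 >1
  x=-1.476: |R|=1.34985 >1
  x=-1.400: |R|=1.24267 >1
Interval (-1.1932, 0).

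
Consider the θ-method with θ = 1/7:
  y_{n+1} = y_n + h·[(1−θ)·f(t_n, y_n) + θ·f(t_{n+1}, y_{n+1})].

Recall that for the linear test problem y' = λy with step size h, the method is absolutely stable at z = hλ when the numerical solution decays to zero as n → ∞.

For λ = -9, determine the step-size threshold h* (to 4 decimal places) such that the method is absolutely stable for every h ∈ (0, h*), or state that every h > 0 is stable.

Set f=λy, z=hλ:
  y_{n+1} = y_n + z·[6/7·y_n + 1/7·y_{n+1}] ⇒ (1 − 1/7z)y_{n+1} = (1 + 6/7z)y_n
  Hence R(z) = (1 + 6/7z)/(1 − 1/7z).

Need |R(x)|<1, x<0.
x=-1.21: |R|=0.0317
R=−1: 1+6/7x = −1+1/7x ⇒ -5/7x=2 ⇒ x=2/(-5/7)=-2.8000
Confirm numerically:
  x=-2.447: |R|=0.81317 <1
  x=-1.807: |R|=0.43624 <1
  x=-1.791: |R|=0.42612 <1
  x=-1.518: |R|=0.24748 <1
  x=-3.170: |R|=1.18191 >1
  x=-3.156: |R|=1.17527 >1
  x=-2.936: |R|=1.06844 >1
Interval (-2.8000, 0).

(-2.8000,0); λ=-9 ⇒ h* = (14/5)/9 = 0.3111.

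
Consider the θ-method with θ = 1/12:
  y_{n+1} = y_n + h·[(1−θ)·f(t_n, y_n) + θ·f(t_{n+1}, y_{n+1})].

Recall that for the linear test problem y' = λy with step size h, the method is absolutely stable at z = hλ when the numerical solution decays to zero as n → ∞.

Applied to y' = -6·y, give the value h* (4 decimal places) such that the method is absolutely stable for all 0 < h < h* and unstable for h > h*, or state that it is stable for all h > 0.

Set f=λy, z=hλ:
  y_{n+1} = y_n + z·[11/12·y_n + 1/12·y_{n+1}] ⇒ (1 − 1/12z)y_{n+1} = (1 + 11/12z)y_n
  Hence R(z) = (1 + 11/12z)/(1 − 1/12z).

Solve |R(x)|<1 on ℝ⁻.
x=-0.72: |R|=0.3208
R=−1: 1+11/12x = −1+1/12x ⇒ -5/6x=2 ⇒ x=2/(-5/6)=-2.4000
Confirm numerically:
  x=-1.980: |R|=0.69957 <1
  x=-1.784: |R|=0.55311 <1
  x=-1.763: |R|=0.53716 <1
  x=-1.309: |R|=0.18025 <1
  x=-2.959: |R|=1.37369 >1
  x=-2.610: |R|=1.14374 >1
  x=-2.485: |R|=1.05868 >1
Stable set (-2.4000, 0).

(-2.4000,0); λ=-6 ⇒ h* = (12/5)/6 = 0.4000.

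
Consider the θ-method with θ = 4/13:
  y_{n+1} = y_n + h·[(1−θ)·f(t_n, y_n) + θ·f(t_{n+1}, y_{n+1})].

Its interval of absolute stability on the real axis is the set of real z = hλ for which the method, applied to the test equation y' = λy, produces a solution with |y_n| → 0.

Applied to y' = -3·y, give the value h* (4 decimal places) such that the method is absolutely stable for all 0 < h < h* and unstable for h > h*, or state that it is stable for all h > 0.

(-5.2000,0); λ=-3 ⇒ h* = (26/5)/3 = 1.7333.

Set f=λy, z=hλ:
  y_{n+1} = y_n + z·[9/13·y_n + 4/13·y_{n+1}] ⇒ (1 − 4/13z)y_{n+1} = (1 + 9/13z)y_n
  Hence R(z) = (1 + 9/13z)/(1 − 4/13z).

Need |R(x)|<1, x<0.
x=-1: |R|=0.2353
R=−1: 1+9/13x = −1+4/13x ⇒ -5/13x=2 ⇒ x=2/(-5/13)=-5.2000
Confirm numerically:
  x=-3.597: |R|=0.70735 <1
  x=-3.504: |R|=0.68611 <1
  x=-3.349: |R|=0.64938 <1
  x=-3.065: |R|=0.57740 <1
  x=-5.555: |R|=1.05040 >1
  x=-5.494: |R|=1.04203 >1
  x=-5.441: |R|=1.03466 >1
So |R|<1 on (-5.2000, 0).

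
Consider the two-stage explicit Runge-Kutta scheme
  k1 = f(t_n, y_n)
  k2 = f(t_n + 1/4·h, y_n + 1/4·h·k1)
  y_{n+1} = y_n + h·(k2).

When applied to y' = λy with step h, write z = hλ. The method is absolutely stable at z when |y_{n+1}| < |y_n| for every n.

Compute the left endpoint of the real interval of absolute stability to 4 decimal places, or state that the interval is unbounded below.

With y'=λy (z=hλ):
  k1=λy_n ⇒ h·k1=z·y_n;  k2=λ(1+1/4z)y_n ⇒ h·k2=z(1+1/4z)y_n
  y_{n+1}/y_n = 1 + z(1+1/4z) = 1 + z + 1/4z²
  ⇒ R(z) = 1 + z + 1/4z².

Boundary: |R(x)|=1, x<0.
x=-0.63: |R|=0.4692
R=1: x+1/4x²=0 ⇒ x=−4=-4.0000; min R=1−1/(4·1/4)=0.0000>−1
Confirm numerically:
  x=-3.737: |R|=0.75429 <1
  x=-2.480: |R|=0.05760 <1
  x=-1.918: |R|=0.00168 <1
  x=-4.167: |R|=1.17397 >1
  x=-4.124: |R|=1.12784 >1
Stable set (-4.0000, 0).

z* = -4.0000.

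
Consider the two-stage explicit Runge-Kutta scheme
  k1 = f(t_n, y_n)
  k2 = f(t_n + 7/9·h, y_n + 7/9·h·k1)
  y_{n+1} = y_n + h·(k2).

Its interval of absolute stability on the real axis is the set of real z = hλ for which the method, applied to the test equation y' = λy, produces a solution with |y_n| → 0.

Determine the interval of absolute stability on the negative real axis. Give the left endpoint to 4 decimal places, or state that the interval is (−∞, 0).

z∈(-1.2857,0).

On y'=λy, z=hλ:
  k1=λy_n ⇒ h·k1=z·y_n;  k2=λ(1+7/9z)y_n ⇒ h·k2=z(1+7/9z)y_n
  y_{n+1}/y_n = 1 + z(1+7/9z) = 1 + z + 7/9z²
  R(z) = 1 + z + 7/9z².

Solve |R(x)|<1 on ℝ⁻.
x=-1.56: |R|=1.3328
R=1: x+7/9x²=0 ⇒ x=−9/7=-1.2857; min R=1−1/(4·7/9)=0.6786>−1
Confirm numerically:
  x=-1.195: |R|=0.91569 <1
  x=-1.116: |R|=0.85269 <1
  x=-0.603: |R|=0.67981 <1
  x=-1.692: |R|=1.53467 >1
  x=-1.356: |R|=1.07413 >1
Stable set (-1.2857, 0).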